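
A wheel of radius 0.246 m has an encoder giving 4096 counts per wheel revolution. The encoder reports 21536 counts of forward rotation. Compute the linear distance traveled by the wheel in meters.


revs = 21536/4096 = 5.257812
d = revs * 2*pi*r = 5.257812 * 2*pi*0.246 = 8.1268

8.1268 m


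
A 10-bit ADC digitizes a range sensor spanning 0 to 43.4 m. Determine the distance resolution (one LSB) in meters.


res = range / 2^n = 43.4/2^10 = 43.4/1024 = 0.0424

0.0424 m


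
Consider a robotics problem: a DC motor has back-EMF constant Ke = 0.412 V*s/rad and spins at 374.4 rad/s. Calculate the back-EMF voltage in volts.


V_emf = Ke * omega = 0.412*374.4 = 154.2528

154.2528 V


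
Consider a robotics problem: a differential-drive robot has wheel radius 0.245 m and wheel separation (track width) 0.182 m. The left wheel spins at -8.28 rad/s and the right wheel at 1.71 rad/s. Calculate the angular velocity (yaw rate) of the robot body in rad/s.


omega = r*(wR - wL)/L = 0.245*(1.71 - (-8.28))/0.182 = 13.4481

13.4481 rad/s


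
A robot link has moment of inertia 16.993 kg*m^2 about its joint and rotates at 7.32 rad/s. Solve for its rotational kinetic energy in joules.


KE = (1/2)*I*omega^2 = 0.5*16.993*7.32^2 = 455.2629

455.2629 J


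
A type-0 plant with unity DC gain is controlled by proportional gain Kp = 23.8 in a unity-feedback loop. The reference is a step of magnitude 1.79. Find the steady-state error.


e_ss = R/(1 + Kp) = 1.79/(1 + 23.8) = 1.79/24.8000 = 0.0722

0.0722


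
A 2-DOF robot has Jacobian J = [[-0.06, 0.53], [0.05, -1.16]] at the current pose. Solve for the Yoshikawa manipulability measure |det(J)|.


det(J) = -0.06*-1.16 - (0.53)*(0.05) = 0.0431
|det(J)| = 0.0431

0.0431


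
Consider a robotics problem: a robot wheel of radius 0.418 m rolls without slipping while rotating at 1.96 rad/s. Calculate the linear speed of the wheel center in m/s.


v = omega * r = 1.96 * 0.418 = 0.8193

0.8193 m/s


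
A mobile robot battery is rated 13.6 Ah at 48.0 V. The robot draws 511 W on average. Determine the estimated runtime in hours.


E = 13.6*48.0 = 652.8000 Wh
t = E/P = 652.8000/511 = 1.2775

1.2775 hours


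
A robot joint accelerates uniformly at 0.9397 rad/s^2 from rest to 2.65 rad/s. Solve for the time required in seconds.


t = delta_omega / alpha = 2.65 / 0.9397 = 2.8200

2.8200 s


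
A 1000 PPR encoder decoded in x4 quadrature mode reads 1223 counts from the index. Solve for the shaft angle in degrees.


angle = counts * 360 / (PPR*4) = 1223 * 360 / 4000 = 110.0700

110.0700 degrees


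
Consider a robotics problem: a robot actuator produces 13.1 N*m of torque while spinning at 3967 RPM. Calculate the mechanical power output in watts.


omega = 3967 * 2*pi/60 = 415.423269 rad/s
P = tau * omega = 13.1 * 415.423269 = 5442.0448

5442.0448 W


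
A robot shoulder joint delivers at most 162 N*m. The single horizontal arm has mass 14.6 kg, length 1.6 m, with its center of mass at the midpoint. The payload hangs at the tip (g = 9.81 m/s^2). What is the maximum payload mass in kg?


tau_arm = m_arm*g*(L/2) = 14.6*9.81*1.6/2 = 114.5808 N*m
tau_payload = tau_max - tau_arm = 162 - 114.5808 = 47.4192
m_payload = tau_payload / (g*L) = 47.4192 / (9.81*1.6) = 3.0211

3.0211 kg


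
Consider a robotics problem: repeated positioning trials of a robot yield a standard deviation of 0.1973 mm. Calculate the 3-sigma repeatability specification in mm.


repeatability = 3*sigma = 3*0.1973 = 0.5919

0.5919 mm


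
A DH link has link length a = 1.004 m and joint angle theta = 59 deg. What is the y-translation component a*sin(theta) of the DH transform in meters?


a*sin(theta) = 1.004*sin(59 deg) = 0.8606

0.8606 m


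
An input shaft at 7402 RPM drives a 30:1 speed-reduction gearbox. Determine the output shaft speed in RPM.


omega_out = omega_in / N = 7402 / 30 = 246.7333

246.7333 RPM


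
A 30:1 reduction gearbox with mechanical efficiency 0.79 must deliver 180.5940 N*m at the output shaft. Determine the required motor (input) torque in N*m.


tau_in = tau_out / (N * eta) = 180.5940 / (30 * 0.79) = 7.6200

7.6200 N*m


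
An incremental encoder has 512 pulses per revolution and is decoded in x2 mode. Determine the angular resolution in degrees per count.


resolution = 360 / (PPR * 2) = 360 / 1024 = 0.3516

0.3516 degrees


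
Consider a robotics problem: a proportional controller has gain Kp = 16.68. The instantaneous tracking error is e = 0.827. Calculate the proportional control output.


u_P = Kp * e = 16.68 * 0.827 = 13.7944

13.7944


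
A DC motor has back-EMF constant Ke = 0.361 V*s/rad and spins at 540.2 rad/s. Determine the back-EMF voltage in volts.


V_emf = Ke * omega = 0.361*540.2 = 195.0122

195.0122 V


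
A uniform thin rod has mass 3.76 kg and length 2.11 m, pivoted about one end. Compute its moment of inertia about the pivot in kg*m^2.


I = (1/3)*m*L^2 = (1/3)*3.76*2.11^2 = 5.5800

5.5800 kg*m^2


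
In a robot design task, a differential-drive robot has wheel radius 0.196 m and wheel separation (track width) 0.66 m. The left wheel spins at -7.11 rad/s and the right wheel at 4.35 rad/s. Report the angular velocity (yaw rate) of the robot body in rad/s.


omega = r*(wR - wL)/L = 0.196*(4.35 - (-7.11))/0.66 = 3.4033

3.4033 rad/s


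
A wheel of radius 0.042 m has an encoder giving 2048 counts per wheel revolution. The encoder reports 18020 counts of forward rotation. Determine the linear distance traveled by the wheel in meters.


revs = 18020/2048 = 8.798828
d = revs * 2*pi*r = 8.798828 * 2*pi*0.042 = 2.3220

2.3220 m


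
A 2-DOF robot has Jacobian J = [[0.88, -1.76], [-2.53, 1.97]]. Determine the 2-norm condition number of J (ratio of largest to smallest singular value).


JJ^T eigenvalues: trace(JJ^T) = 14.1538, det(JJ^T) = det(J)^2 = 7.39404864
s_max^2 = (14.1538 + sqrt(170.75385988))/2 = 13.61054102
s_min^2 = (14.1538 - sqrt(170.75385988))/2 = 0.54325898
kappa = s_max/s_min = sqrt(13.61054102/0.54325898) = 5.0053

5.0053


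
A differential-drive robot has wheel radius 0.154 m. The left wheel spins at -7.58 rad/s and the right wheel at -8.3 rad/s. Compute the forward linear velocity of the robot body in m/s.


v = r*(wR + wL)/2 = 0.154*(-8.3 + -7.58)/2 = -1.2228

-1.2228 m/s


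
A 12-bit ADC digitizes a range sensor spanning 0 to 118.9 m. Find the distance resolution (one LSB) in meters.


res = range / 2^n = 118.9/2^12 = 118.9/4096 = 0.0290

0.0290 m


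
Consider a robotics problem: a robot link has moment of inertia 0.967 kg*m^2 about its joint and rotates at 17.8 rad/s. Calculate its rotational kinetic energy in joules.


KE = (1/2)*I*omega^2 = 0.5*0.967*17.8^2 = 153.1921

153.1921 J


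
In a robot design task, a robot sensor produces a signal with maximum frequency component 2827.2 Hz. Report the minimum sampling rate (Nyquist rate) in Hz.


f_s,min = 2*f_max = 2*2827.2 = 5654.4000

5654.4000 Hz


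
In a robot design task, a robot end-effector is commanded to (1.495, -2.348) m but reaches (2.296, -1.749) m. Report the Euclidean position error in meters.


dx = 2.296 - (1.495) = 0.8010, dy = -1.749 - (-2.348) = 0.5990
err = sqrt(0.641601 + 0.358801) = 1.0002

1.0002 m


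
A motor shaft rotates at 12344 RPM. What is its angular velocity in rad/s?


omega = 12344 * 2*pi/60 = 1292.6607

1292.6607 rad/s


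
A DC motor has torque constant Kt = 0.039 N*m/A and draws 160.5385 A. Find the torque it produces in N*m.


tau = Kt * I = 0.039*160.5385 = 6.2610

6.2610 N*m


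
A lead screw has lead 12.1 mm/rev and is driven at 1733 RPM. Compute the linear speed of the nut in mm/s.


v = lead * (RPM/60) = 12.1*1733/60 = 349.4883

349.4883 mm/s


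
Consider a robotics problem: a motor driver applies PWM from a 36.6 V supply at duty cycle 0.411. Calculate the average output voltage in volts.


V_avg = V_supply * D = 36.6*0.411 = 15.0426

15.0426 V


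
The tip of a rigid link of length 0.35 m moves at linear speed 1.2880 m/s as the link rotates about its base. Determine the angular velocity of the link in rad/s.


omega = v / L = 1.2880 / 0.35 = 3.6800

3.6800 rad/s


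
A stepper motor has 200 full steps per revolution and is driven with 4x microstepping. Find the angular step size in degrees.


step = 360/(200*4) = 360/800 = 0.4500

0.4500 degrees


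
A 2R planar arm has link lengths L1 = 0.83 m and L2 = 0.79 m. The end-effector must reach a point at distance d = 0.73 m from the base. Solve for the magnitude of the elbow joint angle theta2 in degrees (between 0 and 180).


cos(th2) = (d^2 - L1^2 - L2^2)/(2*L1*L2) = (0.73^2 - 0.83^2 - 0.79^2)/(2*0.83*0.79) = -0.59486045
th2 = acos(-0.59486045) = 126.5027 deg

126.5027 degrees


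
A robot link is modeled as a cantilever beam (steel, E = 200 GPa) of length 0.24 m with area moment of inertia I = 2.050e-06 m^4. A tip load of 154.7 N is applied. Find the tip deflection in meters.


delta = F*L^3/(3*E*I) = 154.7*0.24^3/(3*2.000e+11*2.050e-06)
      = 2.1385728/1230000 = 1.7387e-06

1.7387e-06 m


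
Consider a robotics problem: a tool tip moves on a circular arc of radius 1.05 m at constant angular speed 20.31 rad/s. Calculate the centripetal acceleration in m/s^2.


a_c = omega^2 * r = 20.31^2 * 1.05 = 433.1209

433.1209 m/s^2


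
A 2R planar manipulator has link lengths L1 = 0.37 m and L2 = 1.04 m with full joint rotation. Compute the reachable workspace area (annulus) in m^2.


r_max = L1 + L2 = 1.4100, r_min = |L1 - L2| = 0.6700
A = pi*(r_max^2 - r_min^2) = pi*(1.9881 - 0.4489) = 4.8355

4.8355 m^2


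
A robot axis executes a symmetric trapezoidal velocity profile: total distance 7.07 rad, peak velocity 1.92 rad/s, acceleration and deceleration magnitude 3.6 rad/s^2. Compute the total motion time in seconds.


t_acc = v/a = 1.92/3.6 = 0.533333 s
d_acc = v^2/(2a) = 0.512000 rad (each ramp)
d_cruise = 7.07 - 2*0.512000 = 6.046000 rad
t_cruise = 6.046000/1.92 = 3.148958 s
t_total = 2*0.533333 + 3.148958 = 4.2156

4.2156 s


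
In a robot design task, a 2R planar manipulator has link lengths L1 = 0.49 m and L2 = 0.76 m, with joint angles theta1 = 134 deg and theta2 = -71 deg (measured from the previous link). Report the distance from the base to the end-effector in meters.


x = L1*cos(th1) + L2*cos(th1+th2) = 0.004650
y = L1*sin(th1) + L2*sin(th1+th2) = 1.029641
d = sqrt(x^2 + y^2) = sqrt(2.162250e-05 + 1.060161) = 1.0297

1.0297 m


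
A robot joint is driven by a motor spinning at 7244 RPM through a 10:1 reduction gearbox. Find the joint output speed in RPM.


omega_joint = omega_motor / N = 7244 / 10 = 724.4000

724.4000 RPM


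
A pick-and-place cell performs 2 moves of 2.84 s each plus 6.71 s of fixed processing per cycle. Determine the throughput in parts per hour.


T_cycle = 2*2.84 + 6.71 = 12.3900 s
rate = 3600/T = 290.5569

290.5569 parts/hour


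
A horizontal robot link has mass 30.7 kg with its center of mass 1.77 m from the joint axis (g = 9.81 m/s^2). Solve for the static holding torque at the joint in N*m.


tau = m*g*L = 30.7 * 9.81 * 1.77 = 533.0656

533.0656 N*m


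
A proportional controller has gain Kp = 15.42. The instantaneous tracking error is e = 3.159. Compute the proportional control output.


u_P = Kp * e = 15.42 * 3.159 = 48.7118

48.7118


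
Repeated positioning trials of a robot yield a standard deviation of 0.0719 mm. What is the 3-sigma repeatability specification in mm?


repeatability = 3*sigma = 3*0.0719 = 0.2157

0.2157 mm


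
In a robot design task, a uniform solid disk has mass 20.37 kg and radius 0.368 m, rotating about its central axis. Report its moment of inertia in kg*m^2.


I = (1/2)*m*R^2 = 0.5*20.37*0.368^2 = 1.3793

1.3793 kg*m^2


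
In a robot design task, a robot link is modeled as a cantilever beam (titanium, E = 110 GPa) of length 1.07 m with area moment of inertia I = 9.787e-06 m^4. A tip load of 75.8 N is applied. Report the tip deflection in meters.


delta = F*L^3/(3*E*I) = 75.8*1.07^3/(3*1.100e+11*9.787e-06)
      = 92.8582594/3229710 = 2.8751e-05

2.8751e-05 m


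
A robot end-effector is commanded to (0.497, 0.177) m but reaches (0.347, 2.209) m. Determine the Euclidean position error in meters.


dx = 0.347 - (0.497) = -0.1500, dy = 2.209 - (0.177) = 2.0320
err = sqrt(0.022500 + 4.129024) = 2.0375

2.0375 m


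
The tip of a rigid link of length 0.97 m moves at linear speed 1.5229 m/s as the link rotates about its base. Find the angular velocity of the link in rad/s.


omega = v / L = 1.5229 / 0.97 = 1.5700

1.5700 rad/s


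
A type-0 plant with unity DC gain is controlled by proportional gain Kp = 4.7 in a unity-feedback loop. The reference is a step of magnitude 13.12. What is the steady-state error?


e_ss = R/(1 + Kp) = 13.12/(1 + 4.7) = 13.12/5.7000 = 2.3018

2.3018


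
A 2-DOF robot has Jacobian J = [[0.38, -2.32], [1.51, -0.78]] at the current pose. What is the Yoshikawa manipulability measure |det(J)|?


det(J) = 0.38*-0.78 - (-2.32)*(1.51) = 3.2068
|det(J)| = 3.2068

3.2068


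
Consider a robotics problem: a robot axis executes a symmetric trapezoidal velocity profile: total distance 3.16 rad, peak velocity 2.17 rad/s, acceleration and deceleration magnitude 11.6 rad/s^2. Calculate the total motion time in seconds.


t_acc = v/a = 2.17/11.6 = 0.187069 s
d_acc = v^2/(2a) = 0.202970 rad (each ramp)
d_cruise = 3.16 - 2*0.202970 = 2.754060 rad
t_cruise = 2.754060/2.17 = 1.269152 s
t_total = 2*0.187069 + 1.269152 = 1.6433

1.6433 s


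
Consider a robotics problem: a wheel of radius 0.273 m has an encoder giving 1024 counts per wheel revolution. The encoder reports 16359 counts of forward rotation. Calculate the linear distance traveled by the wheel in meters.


revs = 16359/1024 = 15.975586
d = revs * 2*pi*r = 15.975586 * 2*pi*0.273 = 27.4031

27.4031 m


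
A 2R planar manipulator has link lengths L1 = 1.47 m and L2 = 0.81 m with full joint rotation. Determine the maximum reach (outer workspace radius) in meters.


r_max = L1 + L2 = 1.47 + 0.81 = 2.2800

2.2800 m


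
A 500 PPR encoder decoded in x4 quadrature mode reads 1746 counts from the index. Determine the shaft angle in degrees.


angle = counts * 360 / (PPR*4) = 1746 * 360 / 2000 = 314.2800

314.2800 degrees


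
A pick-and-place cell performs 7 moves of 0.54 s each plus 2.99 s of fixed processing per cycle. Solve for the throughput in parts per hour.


T_cycle = 7*0.54 + 2.99 = 6.7700 s
rate = 3600/T = 531.7578

531.7578 parts/hour


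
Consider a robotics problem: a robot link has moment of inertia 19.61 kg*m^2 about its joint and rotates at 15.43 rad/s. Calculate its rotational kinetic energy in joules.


KE = (1/2)*I*omega^2 = 0.5*19.61*15.43^2 = 2334.4224

2334.4224 J


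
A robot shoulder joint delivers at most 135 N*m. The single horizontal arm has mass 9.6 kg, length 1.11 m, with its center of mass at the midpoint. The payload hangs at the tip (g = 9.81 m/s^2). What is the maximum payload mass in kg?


tau_arm = m_arm*g*(L/2) = 9.6*9.81*1.11/2 = 52.2677 N*m
tau_payload = tau_max - tau_arm = 135 - 52.2677 = 82.7323
m_payload = tau_payload / (g*L) = 82.7323 / (9.81*1.11) = 7.5977

7.5977 kg


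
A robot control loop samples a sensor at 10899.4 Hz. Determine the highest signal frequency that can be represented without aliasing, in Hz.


f_max = f_s/2 = 10899.4/2 = 5449.7000

5449.7000 Hz


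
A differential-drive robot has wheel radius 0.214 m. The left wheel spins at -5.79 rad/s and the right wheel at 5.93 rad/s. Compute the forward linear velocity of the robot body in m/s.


v = r*(wR + wL)/2 = 0.214*(5.93 + -5.79)/2 = 0.0150

0.0150 m/s


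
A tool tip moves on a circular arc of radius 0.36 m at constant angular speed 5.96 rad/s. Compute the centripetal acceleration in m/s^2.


a_c = omega^2 * r = 5.96^2 * 0.36 = 12.7878

12.7878 m/s^2


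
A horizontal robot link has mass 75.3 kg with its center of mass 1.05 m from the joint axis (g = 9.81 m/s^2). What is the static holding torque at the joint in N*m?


tau = m*g*L = 75.3 * 9.81 * 1.05 = 775.6277

775.6277 N*m


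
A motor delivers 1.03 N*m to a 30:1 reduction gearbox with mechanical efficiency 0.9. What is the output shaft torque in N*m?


tau_out = tau_in * N * eta = 1.03 * 30 * 0.9 = 27.8100

27.8100 N*m


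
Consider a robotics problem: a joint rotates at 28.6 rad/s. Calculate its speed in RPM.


RPM = 28.6 * 60/(2*pi) = 273.1099

273.1099 RPM


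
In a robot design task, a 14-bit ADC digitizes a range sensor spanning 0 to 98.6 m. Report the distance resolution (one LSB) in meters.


res = range / 2^n = 98.6/2^14 = 98.6/16384 = 0.0060

0.0060 m


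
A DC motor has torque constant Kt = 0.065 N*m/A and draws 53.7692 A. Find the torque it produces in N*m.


tau = Kt * I = 0.065*53.7692 = 3.4950

3.4950 N*m


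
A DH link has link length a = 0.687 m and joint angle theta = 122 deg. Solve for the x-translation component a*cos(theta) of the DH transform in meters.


a*cos(theta) = 0.687*cos(122 deg) = -0.3641

-0.3641 m


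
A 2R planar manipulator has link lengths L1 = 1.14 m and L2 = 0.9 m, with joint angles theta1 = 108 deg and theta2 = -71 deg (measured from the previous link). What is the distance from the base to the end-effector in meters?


x = L1*cos(th1) + L2*cos(th1+th2) = 0.366493
y = L1*sin(th1) + L2*sin(th1+th2) = 1.625838
d = sqrt(x^2 + y^2) = sqrt(0.134317 + 2.643349) = 1.6666

1.6666 m


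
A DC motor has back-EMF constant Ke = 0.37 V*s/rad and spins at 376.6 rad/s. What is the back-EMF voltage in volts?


V_emf = Ke * omega = 0.37*376.6 = 139.3420

139.3420 V


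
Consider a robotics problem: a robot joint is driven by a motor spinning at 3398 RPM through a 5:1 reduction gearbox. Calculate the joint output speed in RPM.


omega_joint = omega_motor / N = 3398 / 5 = 679.6000

679.6000 RPM


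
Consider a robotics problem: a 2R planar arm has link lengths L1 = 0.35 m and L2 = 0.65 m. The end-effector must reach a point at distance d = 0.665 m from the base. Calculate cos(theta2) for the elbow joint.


cos(th2) = (d^2 - L1^2 - L2^2)/(2*L1*L2) = (0.665^2 - 0.35^2 - 0.65^2)/(2*0.35*0.65) = -0.2259

-0.2259


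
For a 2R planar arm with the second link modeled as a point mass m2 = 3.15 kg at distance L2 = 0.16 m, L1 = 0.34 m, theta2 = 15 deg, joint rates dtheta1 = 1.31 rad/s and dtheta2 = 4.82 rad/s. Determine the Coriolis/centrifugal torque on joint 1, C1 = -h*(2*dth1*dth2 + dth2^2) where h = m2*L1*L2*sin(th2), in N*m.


h = m2*L1*L2*sin(th2) = 3.15*0.34*0.16*sin(15 deg) = 0.044351
C1 = -h*(2*1.31*4.82 + 4.82^2) = -0.044351*35.8608 = -1.5905

-1.5905 N*m


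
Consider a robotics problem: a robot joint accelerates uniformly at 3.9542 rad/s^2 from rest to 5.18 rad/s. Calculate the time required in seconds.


t = delta_omega / alpha = 5.18 / 3.9542 = 1.3100

1.3100 s


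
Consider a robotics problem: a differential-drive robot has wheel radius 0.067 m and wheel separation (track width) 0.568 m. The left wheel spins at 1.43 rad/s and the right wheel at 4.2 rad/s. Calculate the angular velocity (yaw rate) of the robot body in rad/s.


omega = r*(wR - wL)/L = 0.067*(4.2 - (1.43))/0.568 = 0.3267

0.3267 rad/s


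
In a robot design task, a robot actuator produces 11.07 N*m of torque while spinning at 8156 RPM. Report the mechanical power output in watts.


omega = 8156 * 2*pi/60 = 854.094323 rad/s
P = tau * omega = 11.07 * 854.094323 = 9454.8242

9454.8242 W


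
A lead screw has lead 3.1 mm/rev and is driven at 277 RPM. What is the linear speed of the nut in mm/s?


v = lead * (RPM/60) = 3.1*277/60 = 14.3117

14.3117 mm/s


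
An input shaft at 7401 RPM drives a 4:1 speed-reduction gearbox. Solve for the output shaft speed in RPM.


omega_out = omega_in / N = 7401 / 4 = 1850.2500

1850.2500 RPM


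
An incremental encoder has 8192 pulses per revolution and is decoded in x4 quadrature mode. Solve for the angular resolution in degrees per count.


resolution = 360 / (PPR * 4) = 360 / 32768 = 0.0110

0.0110 degrees


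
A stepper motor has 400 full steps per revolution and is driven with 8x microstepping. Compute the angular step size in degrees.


step = 360/(400*8) = 360/3200 = 0.1125

0.1125 degrees


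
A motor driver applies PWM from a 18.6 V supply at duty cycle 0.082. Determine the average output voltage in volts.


V_avg = V_supply * D = 18.6*0.082 = 1.5252

1.5252 V


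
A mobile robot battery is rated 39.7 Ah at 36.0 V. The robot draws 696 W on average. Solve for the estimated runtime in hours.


E = 39.7*36.0 = 1429.2000 Wh
t = E/P = 1429.2000/696 = 2.0534

2.0534 hours


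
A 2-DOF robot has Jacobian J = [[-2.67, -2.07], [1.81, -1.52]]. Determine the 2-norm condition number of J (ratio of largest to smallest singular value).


JJ^T eigenvalues: trace(JJ^T) = 17.0003, det(JJ^T) = det(J)^2 = 60.91958601
s_max^2 = (17.0003 + sqrt(45.33185605))/2 = 11.86659679
s_min^2 = (17.0003 - sqrt(45.33185605))/2 = 5.13370321
kappa = s_max/s_min = sqrt(11.86659679/5.13370321) = 1.5204

1.5204


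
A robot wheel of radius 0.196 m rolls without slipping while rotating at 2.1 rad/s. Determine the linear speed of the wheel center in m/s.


v = omega * r = 2.1 * 0.196 = 0.4116

0.4116 m/s


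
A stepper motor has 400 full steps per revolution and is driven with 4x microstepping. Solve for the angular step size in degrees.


step = 360/(400*4) = 360/1600 = 0.2250

0.2250 degrees


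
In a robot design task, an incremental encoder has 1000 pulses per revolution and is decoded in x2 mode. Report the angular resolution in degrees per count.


resolution = 360 / (PPR * 2) = 360 / 2000 = 0.1800

0.1800 degrees


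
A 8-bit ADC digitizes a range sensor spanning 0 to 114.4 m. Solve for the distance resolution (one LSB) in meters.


res = range / 2^n = 114.4/2^8 = 114.4/256 = 0.4469

0.4469 m


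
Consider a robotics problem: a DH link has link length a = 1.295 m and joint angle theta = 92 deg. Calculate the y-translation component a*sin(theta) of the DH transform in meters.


a*sin(theta) = 1.295*sin(92 deg) = 1.2942

1.2942 m


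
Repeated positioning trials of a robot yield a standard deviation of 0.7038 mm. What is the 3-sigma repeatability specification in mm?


repeatability = 3*sigma = 3*0.7038 = 2.1114

2.1114 mm


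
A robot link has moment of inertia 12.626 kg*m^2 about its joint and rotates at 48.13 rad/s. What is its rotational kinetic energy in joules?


KE = (1/2)*I*omega^2 = 0.5*12.626*48.13^2 = 14624.0449

14624.0449 J


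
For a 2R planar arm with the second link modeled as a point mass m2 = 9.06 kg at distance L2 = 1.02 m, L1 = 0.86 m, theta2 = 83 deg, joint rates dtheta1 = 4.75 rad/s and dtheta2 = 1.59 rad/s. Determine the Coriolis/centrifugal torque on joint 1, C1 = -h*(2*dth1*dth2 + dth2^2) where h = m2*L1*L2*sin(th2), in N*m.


h = m2*L1*L2*sin(th2) = 9.06*0.86*1.02*sin(83 deg) = 7.888193
C1 = -h*(2*4.75*1.59 + 1.59^2) = -7.888193*17.6331 = -139.0933

-139.0933 N*m


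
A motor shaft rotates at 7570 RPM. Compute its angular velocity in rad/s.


omega = 7570 * 2*pi/60 = 792.7285

792.7285 rad/s


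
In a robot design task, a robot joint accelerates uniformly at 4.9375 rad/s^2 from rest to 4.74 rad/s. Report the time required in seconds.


t = delta_omega / alpha = 4.74 / 4.9375 = 0.9600

0.9600 s


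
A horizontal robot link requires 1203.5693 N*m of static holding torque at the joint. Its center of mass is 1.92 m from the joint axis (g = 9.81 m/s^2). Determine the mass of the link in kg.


m = tau / (g*L) = 1203.5693 / (9.81 * 1.92) = 63.9000

63.9000 kg


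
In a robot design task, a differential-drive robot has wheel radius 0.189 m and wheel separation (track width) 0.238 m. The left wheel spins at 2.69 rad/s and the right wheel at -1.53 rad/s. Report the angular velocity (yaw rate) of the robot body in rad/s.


omega = r*(wR - wL)/L = 0.189*(-1.53 - (2.69))/0.238 = -3.3512

-3.3512 rad/s


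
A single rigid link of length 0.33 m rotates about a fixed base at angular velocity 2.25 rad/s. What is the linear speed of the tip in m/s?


v = L*omega = 0.33 * 2.25 = 0.7425

0.7425 m/s


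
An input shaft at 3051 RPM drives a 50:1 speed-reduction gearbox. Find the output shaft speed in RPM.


omega_out = omega_in / N = 3051 / 50 = 61.0200

61.0200 RPM


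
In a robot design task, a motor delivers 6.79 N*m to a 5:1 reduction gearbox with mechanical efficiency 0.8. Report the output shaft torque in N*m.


tau_out = tau_in * N * eta = 6.79 * 5 * 0.8 = 27.1600

27.1600 N*m


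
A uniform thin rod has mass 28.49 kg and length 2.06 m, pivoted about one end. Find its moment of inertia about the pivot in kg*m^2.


I = (1/3)*m*L^2 = (1/3)*28.49*2.06^2 = 40.3001

40.3001 kg*m^2


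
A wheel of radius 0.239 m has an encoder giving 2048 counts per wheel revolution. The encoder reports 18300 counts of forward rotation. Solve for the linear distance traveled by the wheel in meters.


revs = 18300/2048 = 8.935547
d = revs * 2*pi*r = 8.935547 * 2*pi*0.239 = 13.4183

13.4183 m


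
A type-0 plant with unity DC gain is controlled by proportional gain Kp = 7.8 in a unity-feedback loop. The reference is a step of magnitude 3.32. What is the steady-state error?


e_ss = R/(1 + Kp) = 3.32/(1 + 7.8) = 3.32/8.8000 = 0.3773

0.3773


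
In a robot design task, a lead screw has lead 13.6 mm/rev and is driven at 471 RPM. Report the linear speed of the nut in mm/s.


v = lead * (RPM/60) = 13.6*471/60 = 106.7600

106.7600 mm/s


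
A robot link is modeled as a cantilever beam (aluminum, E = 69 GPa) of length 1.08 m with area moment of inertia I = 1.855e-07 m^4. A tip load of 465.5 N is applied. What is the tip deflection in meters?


delta = F*L^3/(3*E*I) = 465.5*1.08^3/(3*6.900e+10*1.855e-07)
      = 586.395936/38398.5 = 0.0153

0.0153 m


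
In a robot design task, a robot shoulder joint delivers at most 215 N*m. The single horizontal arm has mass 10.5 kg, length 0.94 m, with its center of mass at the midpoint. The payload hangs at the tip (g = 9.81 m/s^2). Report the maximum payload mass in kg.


tau_arm = m_arm*g*(L/2) = 10.5*9.81*0.94/2 = 48.4124 N*m
tau_payload = tau_max - tau_arm = 215 - 48.4124 = 166.5876
m_payload = tau_payload / (g*L) = 166.5876 / (9.81*0.94) = 18.0653

18.0653 kg


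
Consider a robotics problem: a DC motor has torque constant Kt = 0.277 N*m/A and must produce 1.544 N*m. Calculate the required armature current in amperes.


I = tau / Kt = 1.544/0.277 = 5.5740

5.5740 A


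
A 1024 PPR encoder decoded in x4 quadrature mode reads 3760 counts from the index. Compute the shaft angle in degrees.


angle = counts * 360 / (PPR*4) = 3760 * 360 / 4096 = 330.4688

330.4688 degrees


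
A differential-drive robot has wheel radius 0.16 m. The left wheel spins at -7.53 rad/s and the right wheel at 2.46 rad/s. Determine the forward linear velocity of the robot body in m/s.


v = r*(wR + wL)/2 = 0.16*(2.46 + -7.53)/2 = -0.4056

-0.4056 m/s


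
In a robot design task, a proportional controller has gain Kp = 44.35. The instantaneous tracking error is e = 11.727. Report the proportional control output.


u_P = Kp * e = 44.35 * 11.727 = 520.0924

520.0924


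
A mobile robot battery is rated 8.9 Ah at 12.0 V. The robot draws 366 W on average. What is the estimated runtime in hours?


E = 8.9*12.0 = 106.8000 Wh
t = E/P = 106.8000/366 = 0.2918

0.2918 hours


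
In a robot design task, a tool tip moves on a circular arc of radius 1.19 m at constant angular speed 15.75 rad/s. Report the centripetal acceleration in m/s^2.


a_c = omega^2 * r = 15.75^2 * 1.19 = 295.1944

295.1944 m/s^2


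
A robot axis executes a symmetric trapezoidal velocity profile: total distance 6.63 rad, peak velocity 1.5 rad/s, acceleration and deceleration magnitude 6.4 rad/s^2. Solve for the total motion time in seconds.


t_acc = v/a = 1.5/6.4 = 0.234375 s
d_acc = v^2/(2a) = 0.175781 rad (each ramp)
d_cruise = 6.63 - 2*0.175781 = 6.278438 rad
t_cruise = 6.278438/1.5 = 4.185625 s
t_total = 2*0.234375 + 4.185625 = 4.6544

4.6544 s


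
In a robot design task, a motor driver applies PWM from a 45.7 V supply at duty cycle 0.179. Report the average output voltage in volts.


V_avg = V_supply * D = 45.7*0.179 = 8.1803

8.1803 V


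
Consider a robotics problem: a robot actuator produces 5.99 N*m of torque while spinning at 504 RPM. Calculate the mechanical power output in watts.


omega = 504 * 2*pi/60 = 52.778757 rad/s
P = tau * omega = 5.99 * 52.778757 = 316.1448

316.1448 W


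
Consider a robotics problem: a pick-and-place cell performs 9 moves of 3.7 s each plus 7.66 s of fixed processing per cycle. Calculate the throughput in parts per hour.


T_cycle = 9*3.7 + 7.66 = 40.9600 s
rate = 3600/T = 87.8906

87.8906 parts/hour


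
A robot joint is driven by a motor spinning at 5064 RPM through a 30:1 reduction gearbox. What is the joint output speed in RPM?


omega_joint = omega_motor / N = 5064 / 30 = 168.8000

168.8000 RPM


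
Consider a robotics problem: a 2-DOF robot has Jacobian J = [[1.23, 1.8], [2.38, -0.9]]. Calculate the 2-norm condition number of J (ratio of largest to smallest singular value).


JJ^T eigenvalues: trace(JJ^T) = 11.2273, det(JJ^T) = det(J)^2 = 29.06288100
s_max^2 = (11.2273 + sqrt(9.80074129))/2 = 7.17895678
s_min^2 = (11.2273 - sqrt(9.80074129))/2 = 4.04834322
kappa = s_max/s_min = sqrt(7.17895678/4.04834322) = 1.3317

1.3317


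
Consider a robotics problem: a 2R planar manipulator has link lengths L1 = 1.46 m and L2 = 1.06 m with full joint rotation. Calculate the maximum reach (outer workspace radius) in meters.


r_max = L1 + L2 = 1.46 + 1.06 = 2.5200

2.5200 m


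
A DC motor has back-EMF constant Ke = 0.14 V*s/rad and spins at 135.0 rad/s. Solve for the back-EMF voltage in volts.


V_emf = Ke * omega = 0.14*135.0 = 18.9000

18.9000 V


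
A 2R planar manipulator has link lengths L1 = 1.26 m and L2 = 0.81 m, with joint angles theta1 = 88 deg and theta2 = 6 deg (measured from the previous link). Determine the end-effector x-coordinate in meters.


x = L1*cos(th1) + L2*cos(th1+th2) = 1.26*cos(88 deg) + 0.81*cos(94 deg) = -0.0125

-0.0125 m


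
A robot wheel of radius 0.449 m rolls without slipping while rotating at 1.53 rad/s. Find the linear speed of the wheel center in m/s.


v = omega * r = 1.53 * 0.449 = 0.6870

0.6870 m/s


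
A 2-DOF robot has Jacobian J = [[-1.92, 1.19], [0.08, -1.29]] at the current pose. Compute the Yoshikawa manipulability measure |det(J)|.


det(J) = -1.92*-1.29 - (1.19)*(0.08) = 2.3816
|det(J)| = 2.3816

2.3816


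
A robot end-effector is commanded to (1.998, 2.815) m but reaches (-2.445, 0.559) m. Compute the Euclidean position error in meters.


dx = -2.445 - (1.998) = -4.4430, dy = 0.559 - (2.815) = -2.2560
err = sqrt(19.740249 + 5.089536) = 4.9829

4.9829 m


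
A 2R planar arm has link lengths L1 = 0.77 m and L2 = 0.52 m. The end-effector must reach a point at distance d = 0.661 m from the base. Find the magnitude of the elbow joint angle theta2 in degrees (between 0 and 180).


cos(th2) = (d^2 - L1^2 - L2^2)/(2*L1*L2) = (0.661^2 - 0.77^2 - 0.52^2)/(2*0.77*0.52) = -0.53244131
th2 = acos(-0.53244131) = 122.1706 deg

122.1706 degrees


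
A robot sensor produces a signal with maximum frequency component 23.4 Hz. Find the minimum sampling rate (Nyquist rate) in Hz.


f_s,min = 2*f_max = 2*23.4 = 46.8000

46.8000 Hz


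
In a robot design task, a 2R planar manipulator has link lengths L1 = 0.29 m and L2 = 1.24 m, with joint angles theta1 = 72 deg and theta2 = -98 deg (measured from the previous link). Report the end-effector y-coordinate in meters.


y = L1*sin(th1) + L2*sin(th1+th2) = 0.29*sin(72 deg) + 1.24*sin(-26 deg) = -0.2678

-0.2678 m


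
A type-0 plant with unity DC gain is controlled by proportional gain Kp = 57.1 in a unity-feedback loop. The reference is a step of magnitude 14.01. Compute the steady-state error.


e_ss = R/(1 + Kp) = 14.01/(1 + 57.1) = 14.01/58.1000 = 0.2411

0.2411


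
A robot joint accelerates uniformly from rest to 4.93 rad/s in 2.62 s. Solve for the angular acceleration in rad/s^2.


alpha = delta_omega / t = 4.93 / 2.62 = 1.8817

1.8817 rad/s^2


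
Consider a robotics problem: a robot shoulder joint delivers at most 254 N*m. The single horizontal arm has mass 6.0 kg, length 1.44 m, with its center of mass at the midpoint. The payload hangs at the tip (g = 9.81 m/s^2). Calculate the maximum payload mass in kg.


tau_arm = m_arm*g*(L/2) = 6.0*9.81*1.44/2 = 42.3792 N*m
tau_payload = tau_max - tau_arm = 254 - 42.3792 = 211.6208
m_payload = tau_payload / (g*L) = 211.6208 / (9.81*1.44) = 14.9805

14.9805 kg


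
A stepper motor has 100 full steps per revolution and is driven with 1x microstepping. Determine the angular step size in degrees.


step = 360/(100*1) = 360/100 = 3.6000

3.6000 degrees


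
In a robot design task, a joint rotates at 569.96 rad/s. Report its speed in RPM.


RPM = 569.96 * 60/(2*pi) = 5442.7171

5442.7171 RPM


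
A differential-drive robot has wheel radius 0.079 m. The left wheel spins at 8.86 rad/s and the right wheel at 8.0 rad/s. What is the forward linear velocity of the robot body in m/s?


v = r*(wR + wL)/2 = 0.079*(8.0 + 8.86)/2 = 0.6660

0.6660 m/s


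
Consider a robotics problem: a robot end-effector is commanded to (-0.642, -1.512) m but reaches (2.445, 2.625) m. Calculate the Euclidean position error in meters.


dx = 2.445 - (-0.642) = 3.0870, dy = 2.625 - (-1.512) = 4.1370
err = sqrt(9.529569 + 17.114769) = 5.1618

5.1618 m


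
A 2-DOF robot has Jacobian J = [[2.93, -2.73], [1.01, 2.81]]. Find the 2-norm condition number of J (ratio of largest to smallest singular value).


JJ^T eigenvalues: trace(JJ^T) = 24.9540, det(JJ^T) = det(J)^2 = 120.79328836
s_max^2 = (24.9540 + sqrt(139.52896256))/2 = 18.38311892
s_min^2 = (24.9540 - sqrt(139.52896256))/2 = 6.57088108
kappa = s_max/s_min = sqrt(18.38311892/6.57088108) = 1.6726

1.6726


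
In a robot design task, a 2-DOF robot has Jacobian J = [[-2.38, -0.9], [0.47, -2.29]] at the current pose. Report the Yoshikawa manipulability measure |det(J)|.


det(J) = -2.38*-2.29 - (-0.9)*(0.47) = 5.8732
|det(J)| = 5.8732

5.8732


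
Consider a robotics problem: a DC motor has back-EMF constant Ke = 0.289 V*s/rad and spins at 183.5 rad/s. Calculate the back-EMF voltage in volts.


V_emf = Ke * omega = 0.289*183.5 = 53.0315

53.0315 V


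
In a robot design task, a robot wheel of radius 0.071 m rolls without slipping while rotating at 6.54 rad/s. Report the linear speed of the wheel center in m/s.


v = omega * r = 6.54 * 0.071 = 0.4643

0.4643 m/s


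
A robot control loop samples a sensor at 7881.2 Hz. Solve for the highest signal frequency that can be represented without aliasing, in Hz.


f_max = f_s/2 = 7881.2/2 = 3940.6000

3940.6000 Hz


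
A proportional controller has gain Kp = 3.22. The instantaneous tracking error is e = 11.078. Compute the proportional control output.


u_P = Kp * e = 3.22 * 11.078 = 35.6712

35.6712


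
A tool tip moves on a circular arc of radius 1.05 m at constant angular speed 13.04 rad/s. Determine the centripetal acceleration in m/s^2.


a_c = omega^2 * r = 13.04^2 * 1.05 = 178.5437

178.5437 m/s^2


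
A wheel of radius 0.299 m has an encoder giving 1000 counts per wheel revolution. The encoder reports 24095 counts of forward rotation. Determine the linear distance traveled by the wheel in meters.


revs = 24095/1000 = 24.095000
d = revs * 2*pi*r = 24.095000 * 2*pi*0.299 = 45.2666

45.2666 m


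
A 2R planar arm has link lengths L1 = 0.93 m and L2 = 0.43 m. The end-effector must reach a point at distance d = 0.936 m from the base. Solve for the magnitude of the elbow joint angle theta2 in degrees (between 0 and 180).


cos(th2) = (d^2 - L1^2 - L2^2)/(2*L1*L2) = (0.936^2 - 0.93^2 - 0.43^2)/(2*0.93*0.43) = -0.21718430
th2 = acos(-0.21718430) = 102.5437 deg

102.5437 degrees


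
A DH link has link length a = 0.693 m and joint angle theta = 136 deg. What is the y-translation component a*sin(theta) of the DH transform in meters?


a*sin(theta) = 0.693*sin(136 deg) = 0.4814

0.4814 m


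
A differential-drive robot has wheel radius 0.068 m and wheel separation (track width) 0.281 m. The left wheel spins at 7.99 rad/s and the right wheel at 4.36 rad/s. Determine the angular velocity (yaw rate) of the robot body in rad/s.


omega = r*(wR - wL)/L = 0.068*(4.36 - (7.99))/0.281 = -0.8784

-0.8784 rad/s


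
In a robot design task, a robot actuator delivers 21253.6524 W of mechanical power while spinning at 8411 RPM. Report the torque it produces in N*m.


omega = 8411 * 2*pi/60 = 880.797860 rad/s
tau = P / omega = 21253.6524 / 880.797860 = 24.1300

24.1300 N*m


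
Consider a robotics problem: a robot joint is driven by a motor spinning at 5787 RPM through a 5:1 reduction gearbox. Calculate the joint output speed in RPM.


omega_joint = omega_motor / N = 5787 / 5 = 1157.4000

1157.4000 RPM


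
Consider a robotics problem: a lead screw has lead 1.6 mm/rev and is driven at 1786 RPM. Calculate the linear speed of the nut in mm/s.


v = lead * (RPM/60) = 1.6*1786/60 = 47.6267

47.6267 mm/s


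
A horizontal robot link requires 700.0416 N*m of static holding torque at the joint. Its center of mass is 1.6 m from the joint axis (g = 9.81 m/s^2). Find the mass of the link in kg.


m = tau / (g*L) = 700.0416 / (9.81 * 1.6) = 44.6000

44.6000 kg


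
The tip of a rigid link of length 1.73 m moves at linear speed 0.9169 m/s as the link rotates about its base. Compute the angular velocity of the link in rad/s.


omega = v / L = 0.9169 / 1.73 = 0.5300

0.5300 rad/s


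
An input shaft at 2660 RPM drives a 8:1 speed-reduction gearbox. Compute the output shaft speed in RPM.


omega_out = omega_in / N = 2660 / 8 = 332.5000

332.5000 RPM


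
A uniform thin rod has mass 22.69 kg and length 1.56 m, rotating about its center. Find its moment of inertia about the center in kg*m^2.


I = (1/12)*m*L^2 = (1/12)*22.69*1.56^2 = 4.6015

4.6015 kg*m^2


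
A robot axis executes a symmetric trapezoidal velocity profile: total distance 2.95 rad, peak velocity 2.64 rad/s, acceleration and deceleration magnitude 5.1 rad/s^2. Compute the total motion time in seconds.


t_acc = v/a = 2.64/5.1 = 0.517647 s
d_acc = v^2/(2a) = 0.683294 rad (each ramp)
d_cruise = 2.95 - 2*0.683294 = 1.583412 rad
t_cruise = 1.583412/2.64 = 0.599777 s
t_total = 2*0.517647 + 0.599777 = 1.6351

1.6351 s


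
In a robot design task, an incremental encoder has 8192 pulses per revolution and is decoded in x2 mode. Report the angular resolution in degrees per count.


resolution = 360 / (PPR * 2) = 360 / 16384 = 0.0220

0.0220 degrees


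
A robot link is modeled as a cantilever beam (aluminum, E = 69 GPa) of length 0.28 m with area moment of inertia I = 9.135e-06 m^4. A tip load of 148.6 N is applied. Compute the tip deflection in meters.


delta = F*L^3/(3*E*I) = 148.6*0.28^3/(3*6.900e+10*9.135e-06)
      = 3.2620672/1890945 = 1.7251e-06

1.7251e-06 m


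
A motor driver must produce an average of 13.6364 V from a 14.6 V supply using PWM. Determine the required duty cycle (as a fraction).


D = V_avg/V_supply = 13.6364/14.6 = 0.9340

0.9340


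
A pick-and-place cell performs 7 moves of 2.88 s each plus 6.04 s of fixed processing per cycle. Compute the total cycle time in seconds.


T = 7*2.88 + 6.04 = 26.2000

26.2000 s


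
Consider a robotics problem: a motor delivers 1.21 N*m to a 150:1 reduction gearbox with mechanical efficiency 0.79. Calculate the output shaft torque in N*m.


tau_out = tau_in * N * eta = 1.21 * 150 * 0.79 = 143.3850

143.3850 N*m
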